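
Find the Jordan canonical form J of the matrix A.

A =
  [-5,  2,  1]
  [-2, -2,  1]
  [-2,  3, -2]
J_3(-3)

The characteristic polynomial is
  det(x·I − A) = x^3 + 9*x^2 + 27*x + 27 = (x + 3)^3

Eigenvalues and multiplicities (the geometric multiplicity of λ is n − rank(A − λI), which equals the number of Jordan blocks for λ):
  λ = -3: algebraic multiplicity = 3, geometric multiplicity = 1

Determining the block sizes for each eigenvalue:
  λ = -3: one block (gm = 1), so the single block has size am = 3 → block sizes [3]

Assembling the blocks gives a Jordan form
J =
  [-3,  1,  0]
  [ 0, -3,  1]
  [ 0,  0, -3]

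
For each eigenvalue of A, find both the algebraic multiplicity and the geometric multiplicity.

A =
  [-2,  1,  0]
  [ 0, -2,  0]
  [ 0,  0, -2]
λ = -2: alg = 3, geom = 2

Step 1 — factor the characteristic polynomial to read off the algebraic multiplicities:
  χ_A(x) = (x + 2)^3

Step 2 — compute geometric multiplicities via the rank-nullity identity g(λ) = n − rank(A − λI):
  rank(A − (-2)·I) = 1, so dim ker(A − (-2)·I) = n − 1 = 2

Summary:
  λ = -2: algebraic multiplicity = 3, geometric multiplicity = 2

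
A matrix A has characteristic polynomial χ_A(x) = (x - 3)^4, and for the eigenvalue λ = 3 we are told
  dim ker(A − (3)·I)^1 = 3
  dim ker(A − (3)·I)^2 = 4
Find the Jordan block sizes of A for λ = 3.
Block sizes for λ = 3: [2, 1, 1]

From the dimensions of kernels of powers, the number of Jordan blocks of size at least j is d_j − d_{j−1} where d_j = dim ker(N^j) (with d_0 = 0). Computing the differences gives [3, 1].
The number of blocks of size exactly k is (#blocks of size ≥ k) − (#blocks of size ≥ k + 1), so the partition is: 2 block(s) of size 1, 1 block(s) of size 2.
In nonincreasing order the block sizes are [2, 1, 1].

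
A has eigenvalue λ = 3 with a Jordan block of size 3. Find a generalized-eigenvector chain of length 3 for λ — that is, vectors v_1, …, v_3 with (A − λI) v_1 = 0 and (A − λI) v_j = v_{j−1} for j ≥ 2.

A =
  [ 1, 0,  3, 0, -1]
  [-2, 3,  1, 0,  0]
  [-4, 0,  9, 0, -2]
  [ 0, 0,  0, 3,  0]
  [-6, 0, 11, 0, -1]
A Jordan chain for λ = 3 of length 3:
v_1 = (-2, 0, -4, 0, -8)ᵀ
v_2 = (-2, -2, -4, 0, -6)ᵀ
v_3 = (1, 0, 0, 0, 0)ᵀ

Let N = A − (3)·I. We want v_3 with N^3 v_3 = 0 but N^2 v_3 ≠ 0; then v_{j-1} := N · v_j for j = 3, …, 2.

Pick v_3 = (1, 0, 0, 0, 0)ᵀ.
Then v_2 = N · v_3 = (-2, -2, -4, 0, -6)ᵀ.
Then v_1 = N · v_2 = (-2, 0, -4, 0, -8)ᵀ.

Sanity check: (A − (3)·I) v_1 = (0, 0, 0, 0, 0)ᵀ = 0. ✓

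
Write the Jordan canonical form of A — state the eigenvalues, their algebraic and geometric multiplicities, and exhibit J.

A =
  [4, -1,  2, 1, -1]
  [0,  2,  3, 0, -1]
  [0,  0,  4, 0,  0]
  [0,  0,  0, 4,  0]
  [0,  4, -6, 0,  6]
J_3(4) ⊕ J_1(4) ⊕ J_1(4)

The characteristic polynomial is
  det(x·I − A) = x^5 - 20*x^4 + 160*x^3 - 640*x^2 + 1280*x - 1024 = (x - 4)^5

Eigenvalues and multiplicities (the geometric multiplicity of λ is n − rank(A − λI), which equals the number of Jordan blocks for λ):
  λ = 4: algebraic multiplicity = 5, geometric multiplicity = 3

Determining the block sizes for each eigenvalue:
  λ = 4: with am = 5 and gm = 3, the partition is not yet determined (e.g. several partitions of 5 into 3 parts exist). Let N = A − (4)·I. Computing rank(N^1) = 2, rank(N^2) = 1, rank(N^3) = 0; the number of blocks of size ≥ j is rank(N^{j−1}) − rank(N^j), giving [3, 1, 1]. So we have 1 block(s) of size 3, 2 block(s) of size 1 → block sizes [3, 1, 1]

Assembling the blocks gives a Jordan form
J =
  [4, 1, 0, 0, 0]
  [0, 4, 1, 0, 0]
  [0, 0, 4, 0, 0]
  [0, 0, 0, 4, 0]
  [0, 0, 0, 0, 4]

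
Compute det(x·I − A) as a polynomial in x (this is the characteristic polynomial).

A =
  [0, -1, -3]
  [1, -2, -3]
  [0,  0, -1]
x^3 + 3*x^2 + 3*x + 1

Expanding det(x·I − A) (e.g. by cofactor expansion or by noting that A is similar to its Jordan form J, which has the same characteristic polynomial as A) gives
  χ_A(x) = x^3 + 3*x^2 + 3*x + 1
which factors as (x + 1)^3. The eigenvalues (with algebraic multiplicities) are λ = -1 with multiplicity 3.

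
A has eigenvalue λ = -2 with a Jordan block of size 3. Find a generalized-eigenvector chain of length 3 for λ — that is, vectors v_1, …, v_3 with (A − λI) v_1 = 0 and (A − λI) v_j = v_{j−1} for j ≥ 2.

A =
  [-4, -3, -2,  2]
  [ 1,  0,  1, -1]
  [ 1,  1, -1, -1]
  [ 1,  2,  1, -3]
A Jordan chain for λ = -2 of length 3:
v_1 = (1, 0, -1, 0)ᵀ
v_2 = (-2, 1, 1, 1)ᵀ
v_3 = (1, 0, 0, 0)ᵀ

Let N = A − (-2)·I. We want v_3 with N^3 v_3 = 0 but N^2 v_3 ≠ 0; then v_{j-1} := N · v_j for j = 3, …, 2.

Pick v_3 = (1, 0, 0, 0)ᵀ.
Then v_2 = N · v_3 = (-2, 1, 1, 1)ᵀ.
Then v_1 = N · v_2 = (1, 0, -1, 0)ᵀ.

Sanity check: (A − (-2)·I) v_1 = (0, 0, 0, 0)ᵀ = 0. ✓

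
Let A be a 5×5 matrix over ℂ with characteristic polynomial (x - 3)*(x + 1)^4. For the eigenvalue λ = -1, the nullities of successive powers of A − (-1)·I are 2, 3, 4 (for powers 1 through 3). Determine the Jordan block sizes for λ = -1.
Block sizes for λ = -1: [3, 1]

From the dimensions of kernels of powers, the number of Jordan blocks of size at least j is d_j − d_{j−1} where d_j = dim ker(N^j) (with d_0 = 0). Computing the differences gives [2, 1, 1].
The number of blocks of size exactly k is (#blocks of size ≥ k) − (#blocks of size ≥ k + 1), so the partition is: 1 block(s) of size 1, 1 block(s) of size 3.
In nonincreasing order the block sizes are [3, 1].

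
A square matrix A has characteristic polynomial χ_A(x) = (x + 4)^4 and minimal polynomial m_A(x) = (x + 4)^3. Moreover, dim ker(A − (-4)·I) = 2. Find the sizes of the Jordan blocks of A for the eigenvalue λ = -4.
Block sizes for λ = -4: [3, 1]

Step 1 — from the characteristic polynomial, algebraic multiplicity of λ = -4 is 4. From dim ker(A − (-4)·I) = 2, there are exactly 2 Jordan blocks for λ = -4.
Step 2 — from the minimal polynomial, the factor (x + 4)^3 tells us the largest block for λ = -4 has size 3.
Step 3 — with total size 4, 2 blocks, and largest block 3, the block sizes (in nonincreasing order) are [3, 1].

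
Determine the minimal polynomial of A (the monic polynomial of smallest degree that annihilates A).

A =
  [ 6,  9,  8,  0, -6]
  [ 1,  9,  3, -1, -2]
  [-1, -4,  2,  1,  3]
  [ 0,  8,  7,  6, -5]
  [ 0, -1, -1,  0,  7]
x^3 - 18*x^2 + 108*x - 216

The characteristic polynomial is χ_A(x) = (x - 6)^5, so the eigenvalues are known. The minimal polynomial is
  m_A(x) = Π_λ (x − λ)^{k_λ}
where k_λ is the size of the *largest* Jordan block for λ (equivalently, the smallest k with (A − λI)^k v = 0 for every generalised eigenvector v of λ).

  λ = 6: largest Jordan block has size 3, contributing (x − 6)^3

So m_A(x) = (x - 6)^3 = x^3 - 18*x^2 + 108*x - 216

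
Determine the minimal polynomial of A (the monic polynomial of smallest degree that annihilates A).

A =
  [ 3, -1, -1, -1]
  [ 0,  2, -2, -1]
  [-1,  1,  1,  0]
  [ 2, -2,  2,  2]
x^2 - 4*x + 4

The characteristic polynomial is χ_A(x) = (x - 2)^4, so the eigenvalues are known. The minimal polynomial is
  m_A(x) = Π_λ (x − λ)^{k_λ}
where k_λ is the size of the *largest* Jordan block for λ (equivalently, the smallest k with (A − λI)^k v = 0 for every generalised eigenvector v of λ).

  λ = 2: largest Jordan block has size 2, contributing (x − 2)^2

So m_A(x) = (x - 2)^2 = x^2 - 4*x + 4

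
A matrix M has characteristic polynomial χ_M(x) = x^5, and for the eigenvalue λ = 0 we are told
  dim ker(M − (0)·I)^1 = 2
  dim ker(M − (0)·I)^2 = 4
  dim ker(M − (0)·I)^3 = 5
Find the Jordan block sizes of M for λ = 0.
Block sizes for λ = 0: [3, 2]

From the dimensions of kernels of powers, the number of Jordan blocks of size at least j is d_j − d_{j−1} where d_j = dim ker(N^j) (with d_0 = 0). Computing the differences gives [2, 2, 1].
The number of blocks of size exactly k is (#blocks of size ≥ k) − (#blocks of size ≥ k + 1), so the partition is: 1 block(s) of size 2, 1 block(s) of size 3.
In nonincreasing order the block sizes are [3, 2].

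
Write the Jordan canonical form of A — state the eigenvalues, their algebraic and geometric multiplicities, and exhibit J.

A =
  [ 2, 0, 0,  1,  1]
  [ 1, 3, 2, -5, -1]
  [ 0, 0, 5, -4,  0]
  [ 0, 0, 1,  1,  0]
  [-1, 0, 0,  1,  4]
J_3(3) ⊕ J_1(3) ⊕ J_1(3)

The characteristic polynomial is
  det(x·I − A) = x^5 - 15*x^4 + 90*x^3 - 270*x^2 + 405*x - 243 = (x - 3)^5

Eigenvalues and multiplicities (the geometric multiplicity of λ is n − rank(A − λI), which equals the number of Jordan blocks for λ):
  λ = 3: algebraic multiplicity = 5, geometric multiplicity = 3

Determining the block sizes for each eigenvalue:
  λ = 3: with am = 5 and gm = 3, the partition is not yet determined (e.g. several partitions of 5 into 3 parts exist). Let N = A − (3)·I. Computing rank(N^1) = 2, rank(N^2) = 1, rank(N^3) = 0; the number of blocks of size ≥ j is rank(N^{j−1}) − rank(N^j), giving [3, 1, 1]. So we have 1 block(s) of size 3, 2 block(s) of size 1 → block sizes [3, 1, 1]

Assembling the blocks gives a Jordan form
J =
  [3, 1, 0, 0, 0]
  [0, 3, 1, 0, 0]
  [0, 0, 3, 0, 0]
  [0, 0, 0, 3, 0]
  [0, 0, 0, 0, 3]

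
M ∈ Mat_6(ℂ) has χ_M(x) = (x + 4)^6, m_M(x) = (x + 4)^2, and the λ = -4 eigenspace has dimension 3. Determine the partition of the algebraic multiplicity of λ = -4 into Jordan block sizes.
Block sizes for λ = -4: [2, 2, 2]

Step 1 — from the characteristic polynomial, algebraic multiplicity of λ = -4 is 6. From dim ker(M − (-4)·I) = 3, there are exactly 3 Jordan blocks for λ = -4.
Step 2 — from the minimal polynomial, the factor (x + 4)^2 tells us the largest block for λ = -4 has size 2.
Step 3 — with total size 6, 3 blocks, and largest block 2, the block sizes (in nonincreasing order) are [2, 2, 2].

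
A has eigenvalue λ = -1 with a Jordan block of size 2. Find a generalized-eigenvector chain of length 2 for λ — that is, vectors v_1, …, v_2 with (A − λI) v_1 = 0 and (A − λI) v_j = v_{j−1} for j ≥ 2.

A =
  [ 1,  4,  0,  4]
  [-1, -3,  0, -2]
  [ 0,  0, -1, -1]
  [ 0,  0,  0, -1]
A Jordan chain for λ = -1 of length 2:
v_1 = (2, -1, 0, 0)ᵀ
v_2 = (1, 0, 0, 0)ᵀ

Let N = A − (-1)·I. We want v_2 with N^2 v_2 = 0 but N^1 v_2 ≠ 0; then v_{j-1} := N · v_j for j = 2, …, 2.

Pick v_2 = (1, 0, 0, 0)ᵀ.
Then v_1 = N · v_2 = (2, -1, 0, 0)ᵀ.

Sanity check: (A − (-1)·I) v_1 = (0, 0, 0, 0)ᵀ = 0. ✓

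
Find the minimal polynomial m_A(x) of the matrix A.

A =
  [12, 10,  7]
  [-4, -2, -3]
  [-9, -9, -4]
x^3 - 6*x^2 + 12*x - 8

The characteristic polynomial is χ_A(x) = (x - 2)^3, so the eigenvalues are known. The minimal polynomial is
  m_A(x) = Π_λ (x − λ)^{k_λ}
where k_λ is the size of the *largest* Jordan block for λ (equivalently, the smallest k with (A − λI)^k v = 0 for every generalised eigenvector v of λ).

  λ = 2: largest Jordan block has size 3, contributing (x − 2)^3

So m_A(x) = (x - 2)^3 = x^3 - 6*x^2 + 12*x - 8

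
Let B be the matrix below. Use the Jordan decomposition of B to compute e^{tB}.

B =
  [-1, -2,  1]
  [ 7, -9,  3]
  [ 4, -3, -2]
e^{tB} =
  [-t^2*exp(-4*t)/2 + 3*t*exp(-4*t) + exp(-4*t), t^2*exp(-4*t)/2 - 2*t*exp(-4*t), -t^2*exp(-4*t)/2 + t*exp(-4*t)]
  [-t^2*exp(-4*t) + 7*t*exp(-4*t), t^2*exp(-4*t) - 5*t*exp(-4*t) + exp(-4*t), -t^2*exp(-4*t) + 3*t*exp(-4*t)]
  [-t^2*exp(-4*t)/2 + 4*t*exp(-4*t), t^2*exp(-4*t)/2 - 3*t*exp(-4*t), -t^2*exp(-4*t)/2 + 2*t*exp(-4*t) + exp(-4*t)]

Strategy: write B = P · J · P⁻¹ where J is a Jordan canonical form, so e^{tB} = P · e^{tJ} · P⁻¹, and e^{tJ} can be computed block-by-block.

B has Jordan form
J =
  [-4,  1,  0]
  [ 0, -4,  1]
  [ 0,  0, -4]
(up to reordering of blocks).

Per-block formulas:
  For a 3×3 Jordan block J_3(-4): exp(t · J_3(-4)) = e^(-4t)·(I + t·N + (t^2/2)·N^2), where N is the 3×3 nilpotent shift.

After assembling e^{tJ} and conjugating by P, we get:

e^{tB} =
  [-t^2*exp(-4*t)/2 + 3*t*exp(-4*t) + exp(-4*t), t^2*exp(-4*t)/2 - 2*t*exp(-4*t), -t^2*exp(-4*t)/2 + t*exp(-4*t)]
  [-t^2*exp(-4*t) + 7*t*exp(-4*t), t^2*exp(-4*t) - 5*t*exp(-4*t) + exp(-4*t), -t^2*exp(-4*t) + 3*t*exp(-4*t)]
  [-t^2*exp(-4*t)/2 + 4*t*exp(-4*t), t^2*exp(-4*t)/2 - 3*t*exp(-4*t), -t^2*exp(-4*t)/2 + 2*t*exp(-4*t) + exp(-4*t)]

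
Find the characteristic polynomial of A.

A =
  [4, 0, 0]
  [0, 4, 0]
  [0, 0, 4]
x^3 - 12*x^2 + 48*x - 64

Expanding det(x·I − A) (e.g. by cofactor expansion or by noting that A is similar to its Jordan form J, which has the same characteristic polynomial as A) gives
  χ_A(x) = x^3 - 12*x^2 + 48*x - 64
which factors as (x - 4)^3. The eigenvalues (with algebraic multiplicities) are λ = 4 with multiplicity 3.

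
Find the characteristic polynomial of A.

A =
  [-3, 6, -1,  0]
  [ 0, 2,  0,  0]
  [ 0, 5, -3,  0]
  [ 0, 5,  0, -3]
x^4 + 7*x^3 + 9*x^2 - 27*x - 54

Expanding det(x·I − A) (e.g. by cofactor expansion or by noting that A is similar to its Jordan form J, which has the same characteristic polynomial as A) gives
  χ_A(x) = x^4 + 7*x^3 + 9*x^2 - 27*x - 54
which factors as (x - 2)*(x + 3)^3. The eigenvalues (with algebraic multiplicities) are λ = -3 with multiplicity 3, λ = 2 with multiplicity 1.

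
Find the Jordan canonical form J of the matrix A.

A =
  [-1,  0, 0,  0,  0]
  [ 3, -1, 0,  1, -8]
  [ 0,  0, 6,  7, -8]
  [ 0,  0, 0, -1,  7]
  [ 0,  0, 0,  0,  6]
J_2(-1) ⊕ J_1(-1) ⊕ J_2(6)

The characteristic polynomial is
  det(x·I − A) = x^5 - 9*x^4 + 3*x^3 + 73*x^2 + 96*x + 36 = (x - 6)^2*(x + 1)^3

Eigenvalues and multiplicities (the geometric multiplicity of λ is n − rank(A − λI), which equals the number of Jordan blocks for λ):
  λ = -1: algebraic multiplicity = 3, geometric multiplicity = 2
  λ = 6: algebraic multiplicity = 2, geometric multiplicity = 1

Determining the block sizes for each eigenvalue:
  λ = -1: 2 blocks summing to 3 forces exactly one block of size 2 and the rest size 1 → block sizes [2, 1]
  λ = 6: one block (gm = 1), so the single block has size am = 2 → block sizes [2]

Assembling the blocks gives a Jordan form
J =
  [-1,  1,  0, 0, 0]
  [ 0, -1,  0, 0, 0]
  [ 0,  0, -1, 0, 0]
  [ 0,  0,  0, 6, 1]
  [ 0,  0,  0, 0, 6]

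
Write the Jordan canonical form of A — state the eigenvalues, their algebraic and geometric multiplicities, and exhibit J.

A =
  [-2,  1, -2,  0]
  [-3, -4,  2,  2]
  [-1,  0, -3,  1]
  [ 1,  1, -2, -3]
J_2(-3) ⊕ J_2(-3)

The characteristic polynomial is
  det(x·I − A) = x^4 + 12*x^3 + 54*x^2 + 108*x + 81 = (x + 3)^4

Eigenvalues and multiplicities (the geometric multiplicity of λ is n − rank(A − λI), which equals the number of Jordan blocks for λ):
  λ = -3: algebraic multiplicity = 4, geometric multiplicity = 2

Determining the block sizes for each eigenvalue:
  λ = -3: with am = 4 and gm = 2, the partition is not yet determined (e.g. several partitions of 4 into 2 parts exist). Let N = A − (-3)·I. Computing rank(N^1) = 2, rank(N^2) = 0; the number of blocks of size ≥ j is rank(N^{j−1}) − rank(N^j), giving [2, 2]. So we have 2 block(s) of size 2 → block sizes [2, 2]

Assembling the blocks gives a Jordan form
J =
  [-3,  1,  0,  0]
  [ 0, -3,  0,  0]
  [ 0,  0, -3,  1]
  [ 0,  0,  0, -3]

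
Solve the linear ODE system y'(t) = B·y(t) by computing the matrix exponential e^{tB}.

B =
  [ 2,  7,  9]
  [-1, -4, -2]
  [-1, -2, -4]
e^{tB} =
  [4*t*exp(-2*t) + exp(-2*t), -2*t^2*exp(-2*t) + 7*t*exp(-2*t), 2*t^2*exp(-2*t) + 9*t*exp(-2*t)]
  [-t*exp(-2*t), t^2*exp(-2*t)/2 - 2*t*exp(-2*t) + exp(-2*t), -t^2*exp(-2*t)/2 - 2*t*exp(-2*t)]
  [-t*exp(-2*t), t^2*exp(-2*t)/2 - 2*t*exp(-2*t), -t^2*exp(-2*t)/2 - 2*t*exp(-2*t) + exp(-2*t)]

Strategy: write B = P · J · P⁻¹ where J is a Jordan canonical form, so e^{tB} = P · e^{tJ} · P⁻¹, and e^{tJ} can be computed block-by-block.

B has Jordan form
J =
  [-2,  1,  0]
  [ 0, -2,  1]
  [ 0,  0, -2]
(up to reordering of blocks).

Per-block formulas:
  For a 3×3 Jordan block J_3(-2): exp(t · J_3(-2)) = e^(-2t)·(I + t·N + (t^2/2)·N^2), where N is the 3×3 nilpotent shift.

After assembling e^{tJ} and conjugating by P, we get:

e^{tB} =
  [4*t*exp(-2*t) + exp(-2*t), -2*t^2*exp(-2*t) + 7*t*exp(-2*t), 2*t^2*exp(-2*t) + 9*t*exp(-2*t)]
  [-t*exp(-2*t), t^2*exp(-2*t)/2 - 2*t*exp(-2*t) + exp(-2*t), -t^2*exp(-2*t)/2 - 2*t*exp(-2*t)]
  [-t*exp(-2*t), t^2*exp(-2*t)/2 - 2*t*exp(-2*t), -t^2*exp(-2*t)/2 - 2*t*exp(-2*t) + exp(-2*t)]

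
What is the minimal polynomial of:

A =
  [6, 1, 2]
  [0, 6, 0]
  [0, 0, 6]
x^2 - 12*x + 36

The characteristic polynomial is χ_A(x) = (x - 6)^3, so the eigenvalues are known. The minimal polynomial is
  m_A(x) = Π_λ (x − λ)^{k_λ}
where k_λ is the size of the *largest* Jordan block for λ (equivalently, the smallest k with (A − λI)^k v = 0 for every generalised eigenvector v of λ).

  λ = 6: largest Jordan block has size 2, contributing (x − 6)^2

So m_A(x) = (x - 6)^2 = x^2 - 12*x + 36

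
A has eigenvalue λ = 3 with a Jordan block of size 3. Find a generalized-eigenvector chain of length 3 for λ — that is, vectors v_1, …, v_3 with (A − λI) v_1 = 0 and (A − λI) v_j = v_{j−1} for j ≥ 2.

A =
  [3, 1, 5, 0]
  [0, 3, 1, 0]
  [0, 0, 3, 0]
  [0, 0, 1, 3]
A Jordan chain for λ = 3 of length 3:
v_1 = (1, 0, 0, 0)ᵀ
v_2 = (5, 1, 0, 1)ᵀ
v_3 = (0, 0, 1, 0)ᵀ

Let N = A − (3)·I. We want v_3 with N^3 v_3 = 0 but N^2 v_3 ≠ 0; then v_{j-1} := N · v_j for j = 3, …, 2.

Pick v_3 = (0, 0, 1, 0)ᵀ.
Then v_2 = N · v_3 = (5, 1, 0, 1)ᵀ.
Then v_1 = N · v_2 = (1, 0, 0, 0)ᵀ.

Sanity check: (A − (3)·I) v_1 = (0, 0, 0, 0)ᵀ = 0. ✓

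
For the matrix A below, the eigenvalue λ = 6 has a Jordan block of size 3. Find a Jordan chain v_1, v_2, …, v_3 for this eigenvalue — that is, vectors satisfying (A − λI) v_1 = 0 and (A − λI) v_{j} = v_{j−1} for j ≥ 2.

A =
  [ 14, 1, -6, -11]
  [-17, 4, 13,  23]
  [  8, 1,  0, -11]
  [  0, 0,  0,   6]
A Jordan chain for λ = 6 of length 3:
v_1 = (-1, 2, -1, 0)ᵀ
v_2 = (8, -17, 8, 0)ᵀ
v_3 = (1, 0, 0, 0)ᵀ

Let N = A − (6)·I. We want v_3 with N^3 v_3 = 0 but N^2 v_3 ≠ 0; then v_{j-1} := N · v_j for j = 3, …, 2.

Pick v_3 = (1, 0, 0, 0)ᵀ.
Then v_2 = N · v_3 = (8, -17, 8, 0)ᵀ.
Then v_1 = N · v_2 = (-1, 2, -1, 0)ᵀ.

Sanity check: (A − (6)·I) v_1 = (0, 0, 0, 0)ᵀ = 0. ✓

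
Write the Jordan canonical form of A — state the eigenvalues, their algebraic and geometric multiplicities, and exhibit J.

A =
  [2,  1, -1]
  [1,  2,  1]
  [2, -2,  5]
J_2(3) ⊕ J_1(3)

The characteristic polynomial is
  det(x·I − A) = x^3 - 9*x^2 + 27*x - 27 = (x - 3)^3

Eigenvalues and multiplicities (the geometric multiplicity of λ is n − rank(A − λI), which equals the number of Jordan blocks for λ):
  λ = 3: algebraic multiplicity = 3, geometric multiplicity = 2

Determining the block sizes for each eigenvalue:
  λ = 3: 2 blocks summing to 3 forces exactly one block of size 2 and the rest size 1 → block sizes [2, 1]

Assembling the blocks gives a Jordan form
J =
  [3, 1, 0]
  [0, 3, 0]
  [0, 0, 3]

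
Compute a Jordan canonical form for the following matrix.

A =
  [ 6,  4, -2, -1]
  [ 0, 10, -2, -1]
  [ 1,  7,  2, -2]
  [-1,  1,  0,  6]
J_3(6) ⊕ J_1(6)

The characteristic polynomial is
  det(x·I − A) = x^4 - 24*x^3 + 216*x^2 - 864*x + 1296 = (x - 6)^4

Eigenvalues and multiplicities (the geometric multiplicity of λ is n − rank(A − λI), which equals the number of Jordan blocks for λ):
  λ = 6: algebraic multiplicity = 4, geometric multiplicity = 2

Determining the block sizes for each eigenvalue:
  λ = 6: with am = 4 and gm = 2, the partition is not yet determined (e.g. several partitions of 4 into 2 parts exist). Let N = A − (6)·I. Computing rank(N^1) = 2, rank(N^2) = 1, rank(N^3) = 0; the number of blocks of size ≥ j is rank(N^{j−1}) − rank(N^j), giving [2, 1, 1]. So we have 1 block(s) of size 3, 1 block(s) of size 1 → block sizes [3, 1]

Assembling the blocks gives a Jordan form
J =
  [6, 1, 0, 0]
  [0, 6, 1, 0]
  [0, 0, 6, 0]
  [0, 0, 0, 6]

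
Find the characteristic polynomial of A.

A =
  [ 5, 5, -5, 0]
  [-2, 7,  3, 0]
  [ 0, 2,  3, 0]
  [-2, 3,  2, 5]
x^4 - 20*x^3 + 150*x^2 - 500*x + 625

Expanding det(x·I − A) (e.g. by cofactor expansion or by noting that A is similar to its Jordan form J, which has the same characteristic polynomial as A) gives
  χ_A(x) = x^4 - 20*x^3 + 150*x^2 - 500*x + 625
which factors as (x - 5)^4. The eigenvalues (with algebraic multiplicities) are λ = 5 with multiplicity 4.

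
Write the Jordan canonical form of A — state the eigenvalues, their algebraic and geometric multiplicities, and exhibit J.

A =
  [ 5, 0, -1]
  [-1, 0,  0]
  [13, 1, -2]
J_3(1)

The characteristic polynomial is
  det(x·I − A) = x^3 - 3*x^2 + 3*x - 1 = (x - 1)^3

Eigenvalues and multiplicities (the geometric multiplicity of λ is n − rank(A − λI), which equals the number of Jordan blocks for λ):
  λ = 1: algebraic multiplicity = 3, geometric multiplicity = 1

Determining the block sizes for each eigenvalue:
  λ = 1: one block (gm = 1), so the single block has size am = 3 → block sizes [3]

Assembling the blocks gives a Jordan form
J =
  [1, 1, 0]
  [0, 1, 1]
  [0, 0, 1]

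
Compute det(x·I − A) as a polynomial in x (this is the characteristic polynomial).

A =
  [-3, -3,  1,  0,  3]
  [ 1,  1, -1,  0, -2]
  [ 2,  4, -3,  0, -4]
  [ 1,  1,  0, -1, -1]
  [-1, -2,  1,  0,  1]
x^5 + 5*x^4 + 10*x^3 + 10*x^2 + 5*x + 1

Expanding det(x·I − A) (e.g. by cofactor expansion or by noting that A is similar to its Jordan form J, which has the same characteristic polynomial as A) gives
  χ_A(x) = x^5 + 5*x^4 + 10*x^3 + 10*x^2 + 5*x + 1
which factors as (x + 1)^5. The eigenvalues (with algebraic multiplicities) are λ = -1 with multiplicity 5.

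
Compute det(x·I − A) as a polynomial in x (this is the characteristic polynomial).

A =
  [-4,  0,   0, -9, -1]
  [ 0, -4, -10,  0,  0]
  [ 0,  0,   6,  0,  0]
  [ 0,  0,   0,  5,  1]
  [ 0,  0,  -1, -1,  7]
x^5 - 10*x^4 - 20*x^3 + 360*x^2 - 3456

Expanding det(x·I − A) (e.g. by cofactor expansion or by noting that A is similar to its Jordan form J, which has the same characteristic polynomial as A) gives
  χ_A(x) = x^5 - 10*x^4 - 20*x^3 + 360*x^2 - 3456
which factors as (x - 6)^3*(x + 4)^2. The eigenvalues (with algebraic multiplicities) are λ = -4 with multiplicity 2, λ = 6 with multiplicity 3.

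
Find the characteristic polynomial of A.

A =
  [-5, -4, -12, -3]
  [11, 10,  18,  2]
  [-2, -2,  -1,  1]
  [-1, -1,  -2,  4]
x^4 - 8*x^3 + 18*x^2 - 27

Expanding det(x·I − A) (e.g. by cofactor expansion or by noting that A is similar to its Jordan form J, which has the same characteristic polynomial as A) gives
  χ_A(x) = x^4 - 8*x^3 + 18*x^2 - 27
which factors as (x - 3)^3*(x + 1). The eigenvalues (with algebraic multiplicities) are λ = -1 with multiplicity 1, λ = 3 with multiplicity 3.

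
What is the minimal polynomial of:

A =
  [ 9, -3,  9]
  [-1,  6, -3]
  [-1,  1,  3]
x^3 - 18*x^2 + 108*x - 216

The characteristic polynomial is χ_A(x) = (x - 6)^3, so the eigenvalues are known. The minimal polynomial is
  m_A(x) = Π_λ (x − λ)^{k_λ}
where k_λ is the size of the *largest* Jordan block for λ (equivalently, the smallest k with (A − λI)^k v = 0 for every generalised eigenvector v of λ).

  λ = 6: largest Jordan block has size 3, contributing (x − 6)^3

So m_A(x) = (x - 6)^3 = x^3 - 18*x^2 + 108*x - 216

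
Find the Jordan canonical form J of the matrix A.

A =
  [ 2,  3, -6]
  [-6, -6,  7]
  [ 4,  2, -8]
J_3(-4)

The characteristic polynomial is
  det(x·I − A) = x^3 + 12*x^2 + 48*x + 64 = (x + 4)^3

Eigenvalues and multiplicities (the geometric multiplicity of λ is n − rank(A − λI), which equals the number of Jordan blocks for λ):
  λ = -4: algebraic multiplicity = 3, geometric multiplicity = 1

Determining the block sizes for each eigenvalue:
  λ = -4: one block (gm = 1), so the single block has size am = 3 → block sizes [3]

Assembling the blocks gives a Jordan form
J =
  [-4,  1,  0]
  [ 0, -4,  1]
  [ 0,  0, -4]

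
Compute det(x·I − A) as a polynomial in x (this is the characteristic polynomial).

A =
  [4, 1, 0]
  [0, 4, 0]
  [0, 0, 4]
x^3 - 12*x^2 + 48*x - 64

Expanding det(x·I − A) (e.g. by cofactor expansion or by noting that A is similar to its Jordan form J, which has the same characteristic polynomial as A) gives
  χ_A(x) = x^3 - 12*x^2 + 48*x - 64
which factors as (x - 4)^3. The eigenvalues (with algebraic multiplicities) are λ = 4 with multiplicity 3.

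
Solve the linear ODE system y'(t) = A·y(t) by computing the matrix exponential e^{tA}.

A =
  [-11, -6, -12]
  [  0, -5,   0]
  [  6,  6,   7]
e^{tA} =
  [-exp(t) + 2*exp(-5*t), -exp(t) + exp(-5*t), -2*exp(t) + 2*exp(-5*t)]
  [0, exp(-5*t), 0]
  [exp(t) - exp(-5*t), exp(t) - exp(-5*t), 2*exp(t) - exp(-5*t)]

Strategy: write A = P · J · P⁻¹ where J is a Jordan canonical form, so e^{tA} = P · e^{tJ} · P⁻¹, and e^{tJ} can be computed block-by-block.

A has Jordan form
J =
  [-5,  0, 0]
  [ 0, -5, 0]
  [ 0,  0, 1]
(up to reordering of blocks).

Per-block formulas:
  For a 1×1 block at λ = 1: exp(t · [1]) = [e^(1t)].
  For a 1×1 block at λ = -5: exp(t · [-5]) = [e^(-5t)].

After assembling e^{tJ} and conjugating by P, we get:

e^{tA} =
  [-exp(t) + 2*exp(-5*t), -exp(t) + exp(-5*t), -2*exp(t) + 2*exp(-5*t)]
  [0, exp(-5*t), 0]
  [exp(t) - exp(-5*t), exp(t) - exp(-5*t), 2*exp(t) - exp(-5*t)]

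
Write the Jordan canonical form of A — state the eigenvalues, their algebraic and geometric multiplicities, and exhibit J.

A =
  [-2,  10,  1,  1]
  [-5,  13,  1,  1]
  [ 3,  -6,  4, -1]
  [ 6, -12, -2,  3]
J_1(3) ⊕ J_2(5) ⊕ J_1(5)

The characteristic polynomial is
  det(x·I − A) = x^4 - 18*x^3 + 120*x^2 - 350*x + 375 = (x - 5)^3*(x - 3)

Eigenvalues and multiplicities (the geometric multiplicity of λ is n − rank(A − λI), which equals the number of Jordan blocks for λ):
  λ = 3: algebraic multiplicity = 1, geometric multiplicity = 1
  λ = 5: algebraic multiplicity = 3, geometric multiplicity = 2

Determining the block sizes for each eigenvalue:
  λ = 3: one block (gm = 1), so the single block has size am = 1 → block sizes [1]
  λ = 5: 2 blocks summing to 3 forces exactly one block of size 2 and the rest size 1 → block sizes [2, 1]

Assembling the blocks gives a Jordan form
J =
  [3, 0, 0, 0]
  [0, 5, 1, 0]
  [0, 0, 5, 0]
  [0, 0, 0, 5]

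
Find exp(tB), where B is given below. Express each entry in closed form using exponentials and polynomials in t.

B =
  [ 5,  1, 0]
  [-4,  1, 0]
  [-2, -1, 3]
e^{tB} =
  [2*t*exp(3*t) + exp(3*t), t*exp(3*t), 0]
  [-4*t*exp(3*t), -2*t*exp(3*t) + exp(3*t), 0]
  [-2*t*exp(3*t), -t*exp(3*t), exp(3*t)]

Strategy: write B = P · J · P⁻¹ where J is a Jordan canonical form, so e^{tB} = P · e^{tJ} · P⁻¹, and e^{tJ} can be computed block-by-block.

B has Jordan form
J =
  [3, 1, 0]
  [0, 3, 0]
  [0, 0, 3]
(up to reordering of blocks).

Per-block formulas:
  For a 1×1 block at λ = 3: exp(t · [3]) = [e^(3t)].
  For a 2×2 Jordan block J_2(3): exp(t · J_2(3)) = e^(3t)·(I + t·N), where N is the 2×2 nilpotent shift.

After assembling e^{tJ} and conjugating by P, we get:

e^{tB} =
  [2*t*exp(3*t) + exp(3*t), t*exp(3*t), 0]
  [-4*t*exp(3*t), -2*t*exp(3*t) + exp(3*t), 0]
  [-2*t*exp(3*t), -t*exp(3*t), exp(3*t)]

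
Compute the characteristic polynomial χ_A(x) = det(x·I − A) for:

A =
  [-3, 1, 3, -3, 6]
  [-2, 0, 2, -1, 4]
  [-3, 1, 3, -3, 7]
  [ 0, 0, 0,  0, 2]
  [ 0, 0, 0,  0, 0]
x^5

Expanding det(x·I − A) (e.g. by cofactor expansion or by noting that A is similar to its Jordan form J, which has the same characteristic polynomial as A) gives
  χ_A(x) = x^5
which factors as x^5. The eigenvalues (with algebraic multiplicities) are λ = 0 with multiplicity 5.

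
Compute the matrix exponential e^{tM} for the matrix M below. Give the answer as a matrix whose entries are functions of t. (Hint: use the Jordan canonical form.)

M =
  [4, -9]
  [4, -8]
e^{tM} =
  [6*t*exp(-2*t) + exp(-2*t), -9*t*exp(-2*t)]
  [4*t*exp(-2*t), -6*t*exp(-2*t) + exp(-2*t)]

Strategy: write M = P · J · P⁻¹ where J is a Jordan canonical form, so e^{tM} = P · e^{tJ} · P⁻¹, and e^{tJ} can be computed block-by-block.

M has Jordan form
J =
  [-2,  1]
  [ 0, -2]
(up to reordering of blocks).

Per-block formulas:
  For a 2×2 Jordan block J_2(-2): exp(t · J_2(-2)) = e^(-2t)·(I + t·N), where N is the 2×2 nilpotent shift.

After assembling e^{tJ} and conjugating by P, we get:

e^{tM} =
  [6*t*exp(-2*t) + exp(-2*t), -9*t*exp(-2*t)]
  [4*t*exp(-2*t), -6*t*exp(-2*t) + exp(-2*t)]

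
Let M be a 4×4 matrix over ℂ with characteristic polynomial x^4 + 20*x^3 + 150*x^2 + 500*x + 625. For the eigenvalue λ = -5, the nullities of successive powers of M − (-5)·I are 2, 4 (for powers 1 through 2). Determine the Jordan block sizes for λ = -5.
Block sizes for λ = -5: [2, 2]

From the dimensions of kernels of powers, the number of Jordan blocks of size at least j is d_j − d_{j−1} where d_j = dim ker(N^j) (with d_0 = 0). Computing the differences gives [2, 2].
The number of blocks of size exactly k is (#blocks of size ≥ k) − (#blocks of size ≥ k + 1), so the partition is: 2 block(s) of size 2.
In nonincreasing order the block sizes are [2, 2].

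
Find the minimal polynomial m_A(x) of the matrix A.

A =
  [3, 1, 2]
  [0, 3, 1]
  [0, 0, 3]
x^3 - 9*x^2 + 27*x - 27

The characteristic polynomial is χ_A(x) = (x - 3)^3, so the eigenvalues are known. The minimal polynomial is
  m_A(x) = Π_λ (x − λ)^{k_λ}
where k_λ is the size of the *largest* Jordan block for λ (equivalently, the smallest k with (A − λI)^k v = 0 for every generalised eigenvector v of λ).

  λ = 3: largest Jordan block has size 3, contributing (x − 3)^3

So m_A(x) = (x - 3)^3 = x^3 - 9*x^2 + 27*x - 27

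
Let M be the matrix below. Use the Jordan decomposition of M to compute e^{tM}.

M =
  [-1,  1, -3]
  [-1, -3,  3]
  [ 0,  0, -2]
e^{tM} =
  [t*exp(-2*t) + exp(-2*t), t*exp(-2*t), -3*t*exp(-2*t)]
  [-t*exp(-2*t), -t*exp(-2*t) + exp(-2*t), 3*t*exp(-2*t)]
  [0, 0, exp(-2*t)]

Strategy: write M = P · J · P⁻¹ where J is a Jordan canonical form, so e^{tM} = P · e^{tJ} · P⁻¹, and e^{tJ} can be computed block-by-block.

M has Jordan form
J =
  [-2,  1,  0]
  [ 0, -2,  0]
  [ 0,  0, -2]
(up to reordering of blocks).

Per-block formulas:
  For a 1×1 block at λ = -2: exp(t · [-2]) = [e^(-2t)].
  For a 2×2 Jordan block J_2(-2): exp(t · J_2(-2)) = e^(-2t)·(I + t·N), where N is the 2×2 nilpotent shift.

After assembling e^{tJ} and conjugating by P, we get:

e^{tM} =
  [t*exp(-2*t) + exp(-2*t), t*exp(-2*t), -3*t*exp(-2*t)]
  [-t*exp(-2*t), -t*exp(-2*t) + exp(-2*t), 3*t*exp(-2*t)]
  [0, 0, exp(-2*t)]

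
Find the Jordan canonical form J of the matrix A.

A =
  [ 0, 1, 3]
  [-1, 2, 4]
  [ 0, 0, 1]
J_3(1)

The characteristic polynomial is
  det(x·I − A) = x^3 - 3*x^2 + 3*x - 1 = (x - 1)^3

Eigenvalues and multiplicities (the geometric multiplicity of λ is n − rank(A − λI), which equals the number of Jordan blocks for λ):
  λ = 1: algebraic multiplicity = 3, geometric multiplicity = 1

Determining the block sizes for each eigenvalue:
  λ = 1: one block (gm = 1), so the single block has size am = 3 → block sizes [3]

Assembling the blocks gives a Jordan form
J =
  [1, 1, 0]
  [0, 1, 1]
  [0, 0, 1]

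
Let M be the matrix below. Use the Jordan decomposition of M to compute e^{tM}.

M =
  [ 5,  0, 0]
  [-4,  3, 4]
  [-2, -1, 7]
e^{tM} =
  [exp(5*t), 0, 0]
  [-4*t*exp(5*t), -2*t*exp(5*t) + exp(5*t), 4*t*exp(5*t)]
  [-2*t*exp(5*t), -t*exp(5*t), 2*t*exp(5*t) + exp(5*t)]

Strategy: write M = P · J · P⁻¹ where J is a Jordan canonical form, so e^{tM} = P · e^{tJ} · P⁻¹, and e^{tJ} can be computed block-by-block.

M has Jordan form
J =
  [5, 1, 0]
  [0, 5, 0]
  [0, 0, 5]
(up to reordering of blocks).

Per-block formulas:
  For a 2×2 Jordan block J_2(5): exp(t · J_2(5)) = e^(5t)·(I + t·N), where N is the 2×2 nilpotent shift.
  For a 1×1 block at λ = 5: exp(t · [5]) = [e^(5t)].

After assembling e^{tJ} and conjugating by P, we get:

e^{tM} =
  [exp(5*t), 0, 0]
  [-4*t*exp(5*t), -2*t*exp(5*t) + exp(5*t), 4*t*exp(5*t)]
  [-2*t*exp(5*t), -t*exp(5*t), 2*t*exp(5*t) + exp(5*t)]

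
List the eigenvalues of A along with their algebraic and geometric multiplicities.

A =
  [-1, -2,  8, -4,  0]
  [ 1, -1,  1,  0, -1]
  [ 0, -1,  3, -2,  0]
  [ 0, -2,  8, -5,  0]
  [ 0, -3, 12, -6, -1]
λ = -1: alg = 5, geom = 3

Step 1 — factor the characteristic polynomial to read off the algebraic multiplicities:
  χ_A(x) = (x + 1)^5

Step 2 — compute geometric multiplicities via the rank-nullity identity g(λ) = n − rank(A − λI):
  rank(A − (-1)·I) = 2, so dim ker(A − (-1)·I) = n − 2 = 3

Summary:
  λ = -1: algebraic multiplicity = 5, geometric multiplicity = 3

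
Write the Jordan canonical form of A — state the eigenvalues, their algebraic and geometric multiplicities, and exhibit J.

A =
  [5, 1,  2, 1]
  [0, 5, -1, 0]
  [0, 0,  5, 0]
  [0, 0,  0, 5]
J_3(5) ⊕ J_1(5)

The characteristic polynomial is
  det(x·I − A) = x^4 - 20*x^3 + 150*x^2 - 500*x + 625 = (x - 5)^4

Eigenvalues and multiplicities (the geometric multiplicity of λ is n − rank(A − λI), which equals the number of Jordan blocks for λ):
  λ = 5: algebraic multiplicity = 4, geometric multiplicity = 2

Determining the block sizes for each eigenvalue:
  λ = 5: with am = 4 and gm = 2, the partition is not yet determined (e.g. several partitions of 4 into 2 parts exist). Let N = A − (5)·I. Computing rank(N^1) = 2, rank(N^2) = 1, rank(N^3) = 0; the number of blocks of size ≥ j is rank(N^{j−1}) − rank(N^j), giving [2, 1, 1]. So we have 1 block(s) of size 3, 1 block(s) of size 1 → block sizes [3, 1]

Assembling the blocks gives a Jordan form
J =
  [5, 1, 0, 0]
  [0, 5, 1, 0]
  [0, 0, 5, 0]
  [0, 0, 0, 5]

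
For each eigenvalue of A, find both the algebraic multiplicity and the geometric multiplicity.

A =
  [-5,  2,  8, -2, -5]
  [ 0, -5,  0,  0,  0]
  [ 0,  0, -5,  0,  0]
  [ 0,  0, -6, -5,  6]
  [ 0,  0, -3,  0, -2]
λ = -5: alg = 4, geom = 3; λ = -2: alg = 1, geom = 1

Step 1 — factor the characteristic polynomial to read off the algebraic multiplicities:
  χ_A(x) = (x + 2)*(x + 5)^4

Step 2 — compute geometric multiplicities via the rank-nullity identity g(λ) = n − rank(A − λI):
  rank(A − (-5)·I) = 2, so dim ker(A − (-5)·I) = n − 2 = 3
  rank(A − (-2)·I) = 4, so dim ker(A − (-2)·I) = n − 4 = 1

Summary:
  λ = -5: algebraic multiplicity = 4, geometric multiplicity = 3
  λ = -2: algebraic multiplicity = 1, geometric multiplicity = 1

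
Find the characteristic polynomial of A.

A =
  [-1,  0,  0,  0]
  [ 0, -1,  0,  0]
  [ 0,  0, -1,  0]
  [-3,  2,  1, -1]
x^4 + 4*x^3 + 6*x^2 + 4*x + 1

Expanding det(x·I − A) (e.g. by cofactor expansion or by noting that A is similar to its Jordan form J, which has the same characteristic polynomial as A) gives
  χ_A(x) = x^4 + 4*x^3 + 6*x^2 + 4*x + 1
which factors as (x + 1)^4. The eigenvalues (with algebraic multiplicities) are λ = -1 with multiplicity 4.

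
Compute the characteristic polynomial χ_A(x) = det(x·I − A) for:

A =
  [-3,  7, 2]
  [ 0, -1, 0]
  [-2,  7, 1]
x^3 + 3*x^2 + 3*x + 1

Expanding det(x·I − A) (e.g. by cofactor expansion or by noting that A is similar to its Jordan form J, which has the same characteristic polynomial as A) gives
  χ_A(x) = x^3 + 3*x^2 + 3*x + 1
which factors as (x + 1)^3. The eigenvalues (with algebraic multiplicities) are λ = -1 with multiplicity 3.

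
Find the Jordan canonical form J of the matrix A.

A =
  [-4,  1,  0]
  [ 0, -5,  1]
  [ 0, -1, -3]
J_3(-4)

The characteristic polynomial is
  det(x·I − A) = x^3 + 12*x^2 + 48*x + 64 = (x + 4)^3

Eigenvalues and multiplicities (the geometric multiplicity of λ is n − rank(A − λI), which equals the number of Jordan blocks for λ):
  λ = -4: algebraic multiplicity = 3, geometric multiplicity = 1

Determining the block sizes for each eigenvalue:
  λ = -4: one block (gm = 1), so the single block has size am = 3 → block sizes [3]

Assembling the blocks gives a Jordan form
J =
  [-4,  1,  0]
  [ 0, -4,  1]
  [ 0,  0, -4]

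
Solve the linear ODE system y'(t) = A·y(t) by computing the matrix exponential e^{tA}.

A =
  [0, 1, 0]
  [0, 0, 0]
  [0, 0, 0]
e^{tA} =
  [1, t, 0]
  [0, 1, 0]
  [0, 0, 1]

Strategy: write A = P · J · P⁻¹ where J is a Jordan canonical form, so e^{tA} = P · e^{tJ} · P⁻¹, and e^{tJ} can be computed block-by-block.

A has Jordan form
J =
  [0, 1, 0]
  [0, 0, 0]
  [0, 0, 0]
(up to reordering of blocks).

Per-block formulas:
  For a 1×1 block at λ = 0: exp(t · [0]) = [e^(0t)].
  For a 2×2 Jordan block J_2(0): exp(t · J_2(0)) = e^(0t)·(I + t·N), where N is the 2×2 nilpotent shift.

After assembling e^{tJ} and conjugating by P, we get:

e^{tA} =
  [1, t, 0]
  [0, 1, 0]
  [0, 0, 1]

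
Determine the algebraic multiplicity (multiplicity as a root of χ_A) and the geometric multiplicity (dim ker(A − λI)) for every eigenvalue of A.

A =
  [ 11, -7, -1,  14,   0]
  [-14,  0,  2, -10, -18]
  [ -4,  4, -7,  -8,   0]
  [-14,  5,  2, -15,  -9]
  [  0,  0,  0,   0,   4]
λ = -5: alg = 3, geom = 2; λ = 4: alg = 2, geom = 2

Step 1 — factor the characteristic polynomial to read off the algebraic multiplicities:
  χ_A(x) = (x - 4)^2*(x + 5)^3

Step 2 — compute geometric multiplicities via the rank-nullity identity g(λ) = n − rank(A − λI):
  rank(A − (-5)·I) = 3, so dim ker(A − (-5)·I) = n − 3 = 2
  rank(A − (4)·I) = 3, so dim ker(A − (4)·I) = n − 3 = 2

Summary:
  λ = -5: algebraic multiplicity = 3, geometric multiplicity = 2
  λ = 4: algebraic multiplicity = 2, geometric multiplicity = 2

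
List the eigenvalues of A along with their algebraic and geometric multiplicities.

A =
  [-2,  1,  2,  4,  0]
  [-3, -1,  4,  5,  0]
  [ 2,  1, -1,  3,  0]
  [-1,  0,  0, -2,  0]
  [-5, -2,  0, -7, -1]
λ = -3: alg = 1, geom = 1; λ = -1: alg = 4, geom = 2

Step 1 — factor the characteristic polynomial to read off the algebraic multiplicities:
  χ_A(x) = (x + 1)^4*(x + 3)

Step 2 — compute geometric multiplicities via the rank-nullity identity g(λ) = n − rank(A − λI):
  rank(A − (-3)·I) = 4, so dim ker(A − (-3)·I) = n − 4 = 1
  rank(A − (-1)·I) = 3, so dim ker(A − (-1)·I) = n − 3 = 2

Summary:
  λ = -3: algebraic multiplicity = 1, geometric multiplicity = 1
  λ = -1: algebraic multiplicity = 4, geometric multiplicity = 2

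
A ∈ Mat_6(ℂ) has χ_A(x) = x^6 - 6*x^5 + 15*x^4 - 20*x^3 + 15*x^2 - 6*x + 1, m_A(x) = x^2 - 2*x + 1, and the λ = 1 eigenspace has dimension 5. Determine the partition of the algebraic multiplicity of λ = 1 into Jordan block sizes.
Block sizes for λ = 1: [2, 1, 1, 1, 1]

Step 1 — from the characteristic polynomial, algebraic multiplicity of λ = 1 is 6. From dim ker(A − (1)·I) = 5, there are exactly 5 Jordan blocks for λ = 1.
Step 2 — from the minimal polynomial, the factor (x − 1)^2 tells us the largest block for λ = 1 has size 2.
Step 3 — with total size 6, 5 blocks, and largest block 2, the block sizes (in nonincreasing order) are [2, 1, 1, 1, 1].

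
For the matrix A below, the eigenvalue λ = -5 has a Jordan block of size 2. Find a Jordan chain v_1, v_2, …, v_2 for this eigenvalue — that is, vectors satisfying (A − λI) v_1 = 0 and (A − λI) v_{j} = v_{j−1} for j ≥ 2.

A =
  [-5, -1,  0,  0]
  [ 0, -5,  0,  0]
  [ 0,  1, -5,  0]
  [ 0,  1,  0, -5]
A Jordan chain for λ = -5 of length 2:
v_1 = (-1, 0, 1, 1)ᵀ
v_2 = (0, 1, 0, 0)ᵀ

Let N = A − (-5)·I. We want v_2 with N^2 v_2 = 0 but N^1 v_2 ≠ 0; then v_{j-1} := N · v_j for j = 2, …, 2.

Pick v_2 = (0, 1, 0, 0)ᵀ.
Then v_1 = N · v_2 = (-1, 0, 1, 1)ᵀ.

Sanity check: (A − (-5)·I) v_1 = (0, 0, 0, 0)ᵀ = 0. ✓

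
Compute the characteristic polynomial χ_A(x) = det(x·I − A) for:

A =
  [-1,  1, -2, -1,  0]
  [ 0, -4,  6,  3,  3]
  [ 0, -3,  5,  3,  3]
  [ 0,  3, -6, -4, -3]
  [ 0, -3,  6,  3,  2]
x^5 + 2*x^4 - 2*x^3 - 8*x^2 - 7*x - 2

Expanding det(x·I − A) (e.g. by cofactor expansion or by noting that A is similar to its Jordan form J, which has the same characteristic polynomial as A) gives
  χ_A(x) = x^5 + 2*x^4 - 2*x^3 - 8*x^2 - 7*x - 2
which factors as (x - 2)*(x + 1)^4. The eigenvalues (with algebraic multiplicities) are λ = -1 with multiplicity 4, λ = 2 with multiplicity 1.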